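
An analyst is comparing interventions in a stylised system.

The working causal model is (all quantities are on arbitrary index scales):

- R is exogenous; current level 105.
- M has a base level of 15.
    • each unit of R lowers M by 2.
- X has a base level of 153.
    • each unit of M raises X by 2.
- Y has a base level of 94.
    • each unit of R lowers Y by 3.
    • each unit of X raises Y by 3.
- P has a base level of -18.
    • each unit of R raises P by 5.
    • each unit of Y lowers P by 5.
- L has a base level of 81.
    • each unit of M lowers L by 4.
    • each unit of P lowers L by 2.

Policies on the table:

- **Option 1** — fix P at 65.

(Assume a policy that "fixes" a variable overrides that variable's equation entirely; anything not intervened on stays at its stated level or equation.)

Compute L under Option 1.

Option 1 (P := 65):
  R = 105
  M = 15 − 2·105 = -195
  X = 153 + 2·(-195) = -237
  Y = 94 − 3·105 + 3·(-237) = -932
  P = 65
  L = 81 − 4·(-195) − 2·65 = 731

731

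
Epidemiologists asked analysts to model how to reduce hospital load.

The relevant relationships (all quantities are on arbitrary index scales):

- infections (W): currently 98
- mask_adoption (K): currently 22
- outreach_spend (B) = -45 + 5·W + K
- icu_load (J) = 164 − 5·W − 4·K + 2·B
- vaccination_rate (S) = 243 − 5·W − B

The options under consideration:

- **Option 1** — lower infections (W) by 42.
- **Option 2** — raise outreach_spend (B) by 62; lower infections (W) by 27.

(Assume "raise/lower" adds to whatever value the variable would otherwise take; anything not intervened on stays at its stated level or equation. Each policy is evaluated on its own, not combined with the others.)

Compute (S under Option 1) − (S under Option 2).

212

Option 1 (W − 42):
  W = 98 − 42 = 56
  K = 22
  B = -45 + 5·56 + 22 = 257
  S = 243 − 5·56 − 257 = -294
Option 2 (B + 62, W − 27):
  W = 98 − 27 = 71
  K = 22
  B = -45 + 5·71 + 22 (+62 from intervention) = 394
  S = 243 − 5·71 − 394 = -506
S: -294 − (-506) = 212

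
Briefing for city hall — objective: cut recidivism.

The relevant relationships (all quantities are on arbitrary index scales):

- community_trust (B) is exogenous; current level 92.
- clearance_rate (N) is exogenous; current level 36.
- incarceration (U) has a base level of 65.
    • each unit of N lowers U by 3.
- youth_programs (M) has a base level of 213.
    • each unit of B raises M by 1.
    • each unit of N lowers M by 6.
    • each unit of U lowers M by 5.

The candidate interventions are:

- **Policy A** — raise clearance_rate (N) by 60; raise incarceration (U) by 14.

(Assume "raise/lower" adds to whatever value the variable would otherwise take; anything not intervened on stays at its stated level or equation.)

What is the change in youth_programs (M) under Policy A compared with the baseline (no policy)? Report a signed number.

470

Baseline:
  B = 92
  N = 36
  U = 65 − 3·36 = -43
  M = 213 + 92 − 6·36 − 5·(-43) = 304
Policy A (N + 60, U + 14):
  B = 92
  N = 36 + 60 = 96
  U = 65 − 3·96 (+14 from intervention) = -209
  M = 213 + 92 − 6·96 − 5·(-209) = 774
Change in M: 774 − 304 = 470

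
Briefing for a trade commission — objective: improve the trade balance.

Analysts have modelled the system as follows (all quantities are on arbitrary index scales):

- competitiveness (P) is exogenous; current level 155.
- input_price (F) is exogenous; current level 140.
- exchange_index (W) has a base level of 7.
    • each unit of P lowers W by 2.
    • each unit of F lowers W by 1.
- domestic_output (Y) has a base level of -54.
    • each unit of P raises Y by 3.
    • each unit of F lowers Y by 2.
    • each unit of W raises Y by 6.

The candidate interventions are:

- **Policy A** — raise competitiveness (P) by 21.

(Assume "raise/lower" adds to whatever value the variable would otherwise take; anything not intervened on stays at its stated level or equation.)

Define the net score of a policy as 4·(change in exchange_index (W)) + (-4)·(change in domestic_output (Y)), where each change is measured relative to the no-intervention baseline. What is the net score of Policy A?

Baseline:
  P = 155
  F = 140
  W = 7 − 2·155 − 140 = -443
  Y = -54 + 3·155 − 2·140 + 6·(-443) = -2527
Policy A (P + 21):
  P = 155 + 21 = 176
  F = 140
  W = 7 − 2·176 − 140 = -485
  Y = -54 + 3·176 − 2·140 + 6·(-485) = -2716
ΔW = -485 − (-443) = -42; ΔY = -2716 − (-2527) = -189
Score = 4·(-42) + (-4)·(-189) = 588

588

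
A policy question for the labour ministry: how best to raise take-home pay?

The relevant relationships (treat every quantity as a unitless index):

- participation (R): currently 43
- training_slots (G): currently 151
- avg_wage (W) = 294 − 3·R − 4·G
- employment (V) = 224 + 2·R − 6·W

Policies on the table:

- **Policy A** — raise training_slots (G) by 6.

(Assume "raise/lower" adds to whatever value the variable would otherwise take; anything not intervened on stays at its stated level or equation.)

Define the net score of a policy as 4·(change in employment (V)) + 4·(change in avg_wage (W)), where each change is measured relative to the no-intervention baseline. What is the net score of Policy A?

480

Baseline:
  R = 43
  G = 151
  W = 294 − 3·43 − 4·151 = -439
  V = 224 + 2·43 − 6·(-439) = 2944
Policy A (G + 6):
  R = 43
  G = 151 + 6 = 157
  W = 294 − 3·43 − 4·157 = -463
  V = 224 + 2·43 − 6·(-463) = 3088
ΔV = 3088 − 2944 = 144; ΔW = -463 − (-439) = -24
Score = 4·144 + 4·(-24) = 480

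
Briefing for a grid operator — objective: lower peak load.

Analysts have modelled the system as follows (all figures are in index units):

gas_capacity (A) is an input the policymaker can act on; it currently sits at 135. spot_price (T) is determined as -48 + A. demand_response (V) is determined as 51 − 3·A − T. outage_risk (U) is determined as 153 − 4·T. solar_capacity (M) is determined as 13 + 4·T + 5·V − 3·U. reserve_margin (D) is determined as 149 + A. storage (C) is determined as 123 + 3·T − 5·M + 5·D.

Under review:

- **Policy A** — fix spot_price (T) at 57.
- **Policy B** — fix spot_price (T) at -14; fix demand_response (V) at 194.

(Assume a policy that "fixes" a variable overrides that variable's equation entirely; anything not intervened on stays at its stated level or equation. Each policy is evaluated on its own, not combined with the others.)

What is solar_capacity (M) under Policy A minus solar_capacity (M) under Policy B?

Policy A (T := 57):
  A = 135
  T = 57
  V = 51 − 3·135 − 57 = -411
  U = 153 − 4·57 = -75
  M = 13 + 4·57 + 5·(-411) − 3·(-75) = -1589
Policy B (T := -14, V := 194):
  A = 135
  T = -14
  V = 194
  U = 153 − 4·(-14) = 209
  M = 13 + 4·(-14) + 5·194 − 3·209 = 300
M: -1589 − 300 = -1889

-1889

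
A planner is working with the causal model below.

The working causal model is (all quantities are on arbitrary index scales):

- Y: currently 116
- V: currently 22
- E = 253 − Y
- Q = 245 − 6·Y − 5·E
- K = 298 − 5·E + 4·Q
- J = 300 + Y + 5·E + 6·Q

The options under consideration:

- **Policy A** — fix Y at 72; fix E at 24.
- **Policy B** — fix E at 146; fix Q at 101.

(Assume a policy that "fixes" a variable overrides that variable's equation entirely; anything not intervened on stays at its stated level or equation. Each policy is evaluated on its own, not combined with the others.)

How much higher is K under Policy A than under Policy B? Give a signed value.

-1022

Policy A (Y := 72, E := 24):
  Y = 72
  E = 24
  Q = 245 − 6·72 − 5·24 = -307
  K = 298 − 5·24 + 4·(-307) = -1050
Policy B (E := 146, Q := 101):
  Y = 116
  E = 146
  Q = 101
  K = 298 − 5·146 + 4·101 = -28
K: -1050 − (-28) = -1022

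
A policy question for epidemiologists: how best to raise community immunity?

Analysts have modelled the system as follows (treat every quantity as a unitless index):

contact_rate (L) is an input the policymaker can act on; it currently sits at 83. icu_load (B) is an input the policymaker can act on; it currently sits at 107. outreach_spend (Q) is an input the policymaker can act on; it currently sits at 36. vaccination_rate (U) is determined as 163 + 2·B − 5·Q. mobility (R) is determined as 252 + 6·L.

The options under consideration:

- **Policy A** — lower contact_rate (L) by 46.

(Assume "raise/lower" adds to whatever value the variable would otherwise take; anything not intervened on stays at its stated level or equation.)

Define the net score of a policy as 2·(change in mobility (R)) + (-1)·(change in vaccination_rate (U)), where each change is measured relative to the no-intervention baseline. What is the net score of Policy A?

Baseline:
  L = 83
  B = 107
  Q = 36
  U = 163 + 2·107 − 5·36 = 197
  R = 252 + 6·83 = 750
Policy A (L − 46):
  L = 83 − 46 = 37
  B = 107
  Q = 36
  U = 163 + 2·107 − 5·36 = 197
  R = 252 + 6·37 = 474
ΔR = 474 − 750 = -276; ΔU = 197 − 197 = 0
Score = 2·(-276) + (-1)·0 = -552

-552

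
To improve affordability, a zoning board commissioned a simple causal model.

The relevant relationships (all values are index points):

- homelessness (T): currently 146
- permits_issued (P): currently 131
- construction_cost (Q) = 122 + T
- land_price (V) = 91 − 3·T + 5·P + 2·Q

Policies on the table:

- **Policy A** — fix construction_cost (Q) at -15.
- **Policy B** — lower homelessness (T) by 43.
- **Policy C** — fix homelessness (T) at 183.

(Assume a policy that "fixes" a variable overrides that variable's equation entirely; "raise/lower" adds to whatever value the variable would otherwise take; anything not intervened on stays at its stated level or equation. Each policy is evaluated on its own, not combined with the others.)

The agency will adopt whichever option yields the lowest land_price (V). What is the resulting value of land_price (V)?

Policy A (Q := -15):
  T = 146
  P = 131
  Q = -15
  V = 91 − 3·146 + 5·131 + 2·(-15) = 278
Policy B (T − 43):
  T = 146 − 43 = 103
  P = 131
  Q = 122 + 103 = 225
  V = 91 − 3·103 + 5·131 + 2·225 = 887
Policy C (T := 183):
  T = 183
  P = 131
  Q = 122 + 183 = 305
  V = 91 − 3·183 + 5·131 + 2·305 = 807
Comparing — Policy A: V=278, Policy B: V=887, Policy C: V=807. Lowest is 278 (Policy A).

278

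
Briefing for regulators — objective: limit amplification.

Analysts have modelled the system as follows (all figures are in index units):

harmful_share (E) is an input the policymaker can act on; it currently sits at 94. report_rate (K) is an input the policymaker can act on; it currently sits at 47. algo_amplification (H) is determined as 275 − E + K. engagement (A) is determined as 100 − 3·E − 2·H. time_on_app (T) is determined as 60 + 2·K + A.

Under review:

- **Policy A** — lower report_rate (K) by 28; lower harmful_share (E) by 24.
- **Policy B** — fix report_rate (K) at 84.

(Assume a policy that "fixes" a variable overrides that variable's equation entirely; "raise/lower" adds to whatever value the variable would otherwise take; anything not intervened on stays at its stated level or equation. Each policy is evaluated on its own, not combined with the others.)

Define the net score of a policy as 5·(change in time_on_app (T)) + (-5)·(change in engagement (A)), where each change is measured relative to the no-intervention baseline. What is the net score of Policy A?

-280

Baseline:
  E = 94
  K = 47
  H = 275 − 94 + 47 = 228
  A = 100 − 3·94 − 2·228 = -638
  T = 60 + 2·47 + (-638) = -484
Policy A (K − 28, E − 24):
  E = 94 − 24 = 70
  K = 47 − 28 = 19
  H = 275 − 70 + 19 = 224
  A = 100 − 3·70 − 2·224 = -558
  T = 60 + 2·19 + (-558) = -460
ΔT = -460 − (-484) = 24; ΔA = -558 − (-638) = 80
Score = 5·24 + (-5)·80 = -280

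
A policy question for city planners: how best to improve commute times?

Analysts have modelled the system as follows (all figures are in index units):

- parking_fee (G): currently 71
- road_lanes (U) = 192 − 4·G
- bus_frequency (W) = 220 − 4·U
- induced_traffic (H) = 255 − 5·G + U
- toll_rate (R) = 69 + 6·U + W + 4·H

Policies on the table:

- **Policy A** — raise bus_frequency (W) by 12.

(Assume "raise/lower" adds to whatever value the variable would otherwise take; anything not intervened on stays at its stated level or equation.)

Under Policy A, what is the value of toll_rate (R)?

-651

Policy A (W + 12):
  G = 71
  U = 192 − 4·71 = -92
  W = 220 − 4·(-92) (+12 from intervention) = 600
  H = 255 − 5·71 + (-92) = -192
  R = 69 + 6·(-92) + 600 + 4·(-192) = -651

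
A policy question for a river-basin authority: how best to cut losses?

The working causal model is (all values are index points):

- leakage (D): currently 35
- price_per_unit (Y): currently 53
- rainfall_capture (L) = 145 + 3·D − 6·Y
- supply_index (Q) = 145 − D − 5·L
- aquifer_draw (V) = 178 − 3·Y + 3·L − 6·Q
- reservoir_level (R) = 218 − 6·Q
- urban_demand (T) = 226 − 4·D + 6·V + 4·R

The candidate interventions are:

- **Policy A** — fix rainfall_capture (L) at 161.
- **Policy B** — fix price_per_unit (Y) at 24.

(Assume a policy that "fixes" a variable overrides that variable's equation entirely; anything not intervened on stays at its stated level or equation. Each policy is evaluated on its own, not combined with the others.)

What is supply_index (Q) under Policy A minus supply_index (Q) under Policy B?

-275

Policy A (L := 161):
  D = 35
  Y = 53
  L = 161
  Q = 145 − 35 − 5·161 = -695
Policy B (Y := 24):
  D = 35
  Y = 24
  L = 145 + 3·35 − 6·24 = 106
  Q = 145 − 35 − 5·106 = -420
Q: -695 − (-420) = -275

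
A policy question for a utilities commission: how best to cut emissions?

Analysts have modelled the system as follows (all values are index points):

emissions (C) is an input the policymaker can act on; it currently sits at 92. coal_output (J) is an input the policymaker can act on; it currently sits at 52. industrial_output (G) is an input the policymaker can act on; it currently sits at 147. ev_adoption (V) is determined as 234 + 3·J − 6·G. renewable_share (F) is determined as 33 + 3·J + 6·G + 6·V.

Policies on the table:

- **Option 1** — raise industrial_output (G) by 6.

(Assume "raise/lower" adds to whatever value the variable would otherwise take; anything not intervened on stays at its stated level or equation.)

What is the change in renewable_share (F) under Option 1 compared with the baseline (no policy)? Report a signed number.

-180

Baseline:
  J = 52
  G = 147
  V = 234 + 3·52 − 6·147 = -492
  F = 33 + 3·52 + 6·147 + 6·(-492) = -1881
Option 1 (G + 6):
  J = 52
  G = 147 + 6 = 153
  V = 234 + 3·52 − 6·153 = -528
  F = 33 + 3·52 + 6·153 + 6·(-528) = -2061
Change in F: -2061 − (-1881) = -180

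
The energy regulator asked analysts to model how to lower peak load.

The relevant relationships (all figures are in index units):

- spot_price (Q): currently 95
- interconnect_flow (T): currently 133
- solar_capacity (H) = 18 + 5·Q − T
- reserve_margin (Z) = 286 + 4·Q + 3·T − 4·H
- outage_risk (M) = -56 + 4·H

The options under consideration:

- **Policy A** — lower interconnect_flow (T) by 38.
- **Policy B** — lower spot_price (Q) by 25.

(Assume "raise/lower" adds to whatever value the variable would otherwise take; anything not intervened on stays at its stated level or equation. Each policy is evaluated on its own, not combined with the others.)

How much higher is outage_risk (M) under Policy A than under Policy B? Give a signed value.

Policy A (T − 38):
  Q = 95
  T = 133 − 38 = 95
  H = 18 + 5·95 − 95 = 398
  M = -56 + 4·398 = 1536
Policy B (Q − 25):
  Q = 95 − 25 = 70
  T = 133
  H = 18 + 5·70 − 133 = 235
  M = -56 + 4·235 = 884
M: 1536 − 884 = 652

652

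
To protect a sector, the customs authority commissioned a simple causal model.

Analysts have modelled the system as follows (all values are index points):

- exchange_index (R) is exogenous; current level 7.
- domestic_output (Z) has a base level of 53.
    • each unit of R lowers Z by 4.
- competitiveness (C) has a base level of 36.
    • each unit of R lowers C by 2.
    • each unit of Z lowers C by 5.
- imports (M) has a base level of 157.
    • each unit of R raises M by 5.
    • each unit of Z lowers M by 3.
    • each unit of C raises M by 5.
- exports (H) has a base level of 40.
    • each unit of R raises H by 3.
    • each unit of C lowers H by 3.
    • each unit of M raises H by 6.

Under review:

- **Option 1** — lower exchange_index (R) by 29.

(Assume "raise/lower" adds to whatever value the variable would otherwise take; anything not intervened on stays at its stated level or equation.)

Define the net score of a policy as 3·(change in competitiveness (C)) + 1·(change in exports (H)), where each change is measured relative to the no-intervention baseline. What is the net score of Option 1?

-18705

Baseline:
  R = 7
  Z = 53 − 4·7 = 25
  C = 36 − 2·7 − 5·25 = -103
  M = 157 + 5·7 − 3·25 + 5·(-103) = -398
  H = 40 + 3·7 − 3·(-103) + 6·(-398) = -2018
Option 1 (R − 29):
  R = 7 − 29 = -22
  Z = 53 − 4·(-22) = 141
  C = 36 − 2·(-22) − 5·141 = -625
  M = 157 + 5·(-22) − 3·141 + 5·(-625) = -3501
  H = 40 + 3·(-22) − 3·(-625) + 6·(-3501) = -19157
ΔC = -625 − (-103) = -522; ΔH = -19157 − (-2018) = -17139
Score = 3·(-522) + 1·(-17139) = -18705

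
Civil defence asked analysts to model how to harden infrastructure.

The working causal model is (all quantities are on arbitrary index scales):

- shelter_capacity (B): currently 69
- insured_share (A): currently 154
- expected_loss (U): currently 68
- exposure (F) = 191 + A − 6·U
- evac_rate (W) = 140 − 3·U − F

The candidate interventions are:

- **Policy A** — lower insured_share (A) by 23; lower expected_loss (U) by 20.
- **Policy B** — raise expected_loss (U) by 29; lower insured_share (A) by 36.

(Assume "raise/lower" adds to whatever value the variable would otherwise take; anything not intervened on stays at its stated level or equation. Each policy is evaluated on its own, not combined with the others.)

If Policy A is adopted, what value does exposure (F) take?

Policy A (A − 23, U − 20):
  A = 154 − 23 = 131
  U = 68 − 20 = 48
  F = 191 + 131 − 6·48 = 34

34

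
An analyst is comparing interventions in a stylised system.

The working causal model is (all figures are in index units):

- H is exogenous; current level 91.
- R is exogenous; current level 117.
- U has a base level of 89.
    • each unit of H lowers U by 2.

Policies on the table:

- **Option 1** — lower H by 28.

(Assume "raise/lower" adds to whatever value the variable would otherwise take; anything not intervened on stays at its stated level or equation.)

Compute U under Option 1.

Option 1 (H − 28):
  H = 91 − 28 = 63
  U = 89 − 2·63 = -37

-37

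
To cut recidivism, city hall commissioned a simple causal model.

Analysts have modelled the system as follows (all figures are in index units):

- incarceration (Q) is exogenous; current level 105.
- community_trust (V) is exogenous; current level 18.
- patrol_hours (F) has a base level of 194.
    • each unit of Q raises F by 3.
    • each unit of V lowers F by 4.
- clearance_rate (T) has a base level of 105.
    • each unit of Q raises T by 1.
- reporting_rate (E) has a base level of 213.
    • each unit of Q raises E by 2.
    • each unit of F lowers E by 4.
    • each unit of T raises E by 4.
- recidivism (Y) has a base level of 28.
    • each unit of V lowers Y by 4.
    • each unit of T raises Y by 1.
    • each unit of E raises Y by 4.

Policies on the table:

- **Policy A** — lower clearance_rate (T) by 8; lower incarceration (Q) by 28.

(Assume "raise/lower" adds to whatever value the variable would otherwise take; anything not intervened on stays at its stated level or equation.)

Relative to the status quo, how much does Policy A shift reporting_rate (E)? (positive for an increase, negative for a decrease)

136

Baseline:
  Q = 105
  V = 18
  F = 194 + 3·105 − 4·18 = 437
  T = 105 + 105 = 210
  E = 213 + 2·105 − 4·437 + 4·210 = -485
Policy A (T − 8, Q − 28):
  Q = 105 − 28 = 77
  V = 18
  F = 194 + 3·77 − 4·18 = 353
  T = 105 + 77 (−8 from intervention) = 174
  E = 213 + 2·77 − 4·353 + 4·174 = -349
Change in E: -349 − (-485) = 136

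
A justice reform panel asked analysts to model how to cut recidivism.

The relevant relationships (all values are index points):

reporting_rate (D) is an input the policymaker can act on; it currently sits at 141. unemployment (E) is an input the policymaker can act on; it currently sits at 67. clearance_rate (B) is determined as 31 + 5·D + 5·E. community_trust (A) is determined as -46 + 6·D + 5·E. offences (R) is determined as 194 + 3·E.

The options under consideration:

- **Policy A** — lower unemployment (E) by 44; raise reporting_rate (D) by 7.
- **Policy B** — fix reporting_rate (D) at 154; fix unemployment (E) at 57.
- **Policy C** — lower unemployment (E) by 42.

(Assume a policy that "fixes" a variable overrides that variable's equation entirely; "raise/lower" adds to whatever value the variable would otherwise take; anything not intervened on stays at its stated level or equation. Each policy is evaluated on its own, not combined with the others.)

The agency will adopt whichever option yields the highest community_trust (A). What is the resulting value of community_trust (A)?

1163

Policy A (E − 44, D + 7):
  D = 141 + 7 = 148
  E = 67 − 44 = 23
  A = -46 + 6·148 + 5·23 = 957
Policy B (D := 154, E := 57):
  D = 154
  E = 57
  A = -46 + 6·154 + 5·57 = 1163
Policy C (E − 42):
  D = 141
  E = 67 − 42 = 25
  A = -46 + 6·141 + 5·25 = 925
Comparing — Policy A: A=957, Policy B: A=1163, Policy C: A=925. Highest is 1163 (Policy B).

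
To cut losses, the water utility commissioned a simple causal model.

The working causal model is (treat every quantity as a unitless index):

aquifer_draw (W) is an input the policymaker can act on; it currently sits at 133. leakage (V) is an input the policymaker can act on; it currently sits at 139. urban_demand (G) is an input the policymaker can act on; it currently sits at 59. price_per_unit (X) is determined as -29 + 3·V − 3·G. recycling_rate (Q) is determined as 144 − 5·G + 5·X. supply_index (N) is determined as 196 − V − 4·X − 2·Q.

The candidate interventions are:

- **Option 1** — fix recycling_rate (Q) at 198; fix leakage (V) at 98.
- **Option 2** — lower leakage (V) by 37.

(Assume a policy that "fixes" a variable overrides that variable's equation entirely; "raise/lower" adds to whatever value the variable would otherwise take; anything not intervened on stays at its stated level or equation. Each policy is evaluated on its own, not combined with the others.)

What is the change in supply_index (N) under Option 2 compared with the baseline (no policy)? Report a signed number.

1591

Baseline:
  V = 139
  G = 59
  X = -29 + 3·139 − 3·59 = 211
  Q = 144 − 5·59 + 5·211 = 904
  N = 196 − 139 − 4·211 − 2·904 = -2595
Option 2 (V − 37):
  V = 139 − 37 = 102
  G = 59
  X = -29 + 3·102 − 3·59 = 100
  Q = 144 − 5·59 + 5·100 = 349
  N = 196 − 102 − 4·100 − 2·349 = -1004
Change in N: -1004 − (-2595) = 1591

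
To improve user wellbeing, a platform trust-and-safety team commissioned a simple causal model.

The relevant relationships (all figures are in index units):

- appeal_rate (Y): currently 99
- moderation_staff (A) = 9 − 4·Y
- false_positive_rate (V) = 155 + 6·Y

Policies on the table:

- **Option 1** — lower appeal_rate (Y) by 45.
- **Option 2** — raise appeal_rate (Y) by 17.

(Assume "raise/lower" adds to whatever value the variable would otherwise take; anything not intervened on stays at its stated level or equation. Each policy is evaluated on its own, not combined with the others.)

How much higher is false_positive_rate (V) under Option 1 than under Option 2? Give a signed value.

Option 1 (Y − 45):
  Y = 99 − 45 = 54
  V = 155 + 6·54 = 479
Option 2 (Y + 17):
  Y = 99 + 17 = 116
  V = 155 + 6·116 = 851
V: 479 − 851 = -372

-372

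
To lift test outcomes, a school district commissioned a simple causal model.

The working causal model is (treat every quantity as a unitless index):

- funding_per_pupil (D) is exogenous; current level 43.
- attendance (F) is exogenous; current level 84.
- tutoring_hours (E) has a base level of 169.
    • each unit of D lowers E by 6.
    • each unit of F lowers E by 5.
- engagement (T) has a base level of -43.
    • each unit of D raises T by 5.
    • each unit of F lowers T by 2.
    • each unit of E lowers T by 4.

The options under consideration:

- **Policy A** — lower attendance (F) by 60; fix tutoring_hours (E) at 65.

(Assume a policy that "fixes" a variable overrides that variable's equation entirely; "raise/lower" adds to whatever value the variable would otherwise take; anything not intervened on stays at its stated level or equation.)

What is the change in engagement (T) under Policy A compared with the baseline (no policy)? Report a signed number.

Baseline:
  D = 43
  F = 84
  E = 169 − 6·43 − 5·84 = -509
  T = -43 + 5·43 − 2·84 − 4·(-509) = 2040
Policy A (F − 60, E := 65):
  D = 43
  F = 84 − 60 = 24
  E = 65
  T = -43 + 5·43 − 2·24 − 4·65 = -136
Change in T: -136 − 2040 = -2176

-2176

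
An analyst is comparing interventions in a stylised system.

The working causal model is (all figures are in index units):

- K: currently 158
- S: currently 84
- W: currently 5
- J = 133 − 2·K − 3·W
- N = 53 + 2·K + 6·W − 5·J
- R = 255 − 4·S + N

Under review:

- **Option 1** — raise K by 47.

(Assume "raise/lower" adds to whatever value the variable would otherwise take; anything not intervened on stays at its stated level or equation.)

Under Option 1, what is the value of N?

1953

Option 1 (K + 47):
  K = 158 + 47 = 205
  W = 5
  J = 133 − 2·205 − 3·5 = -292
  N = 53 + 2·205 + 6·5 − 5·(-292) = 1953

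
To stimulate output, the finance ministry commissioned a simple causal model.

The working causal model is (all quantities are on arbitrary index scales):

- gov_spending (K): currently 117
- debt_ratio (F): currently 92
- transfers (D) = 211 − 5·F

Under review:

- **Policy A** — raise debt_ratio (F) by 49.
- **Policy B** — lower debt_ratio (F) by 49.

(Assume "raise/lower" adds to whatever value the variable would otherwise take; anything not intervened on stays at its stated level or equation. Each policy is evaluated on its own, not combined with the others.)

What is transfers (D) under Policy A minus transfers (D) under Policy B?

-490

Policy A (F + 49):
  F = 92 + 49 = 141
  D = 211 − 5·141 = -494
Policy B (F − 49):
  F = 92 − 49 = 43
  D = 211 − 5·43 = -4
D: -494 − (-4) = -490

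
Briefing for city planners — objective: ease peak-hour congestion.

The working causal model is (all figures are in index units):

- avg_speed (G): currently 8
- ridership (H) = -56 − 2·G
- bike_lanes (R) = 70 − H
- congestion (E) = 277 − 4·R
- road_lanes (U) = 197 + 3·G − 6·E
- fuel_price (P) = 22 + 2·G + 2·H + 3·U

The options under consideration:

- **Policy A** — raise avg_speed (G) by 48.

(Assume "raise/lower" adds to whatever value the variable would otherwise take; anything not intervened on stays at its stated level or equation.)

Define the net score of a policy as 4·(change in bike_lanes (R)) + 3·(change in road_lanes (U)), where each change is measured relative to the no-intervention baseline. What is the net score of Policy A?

7728

Baseline:
  G = 8
  H = -56 − 2·8 = -72
  R = 70 − (-72) = 142
  E = 277 − 4·142 = -291
  U = 197 + 3·8 − 6·(-291) = 1967
Policy A (G + 48):
  G = 8 + 48 = 56
  H = -56 − 2·56 = -168
  R = 70 − (-168) = 238
  E = 277 − 4·238 = -675
  U = 197 + 3·56 − 6·(-675) = 4415
ΔR = 238 − 142 = 96; ΔU = 4415 − 1967 = 2448
Score = 4·96 + 3·2448 = 7728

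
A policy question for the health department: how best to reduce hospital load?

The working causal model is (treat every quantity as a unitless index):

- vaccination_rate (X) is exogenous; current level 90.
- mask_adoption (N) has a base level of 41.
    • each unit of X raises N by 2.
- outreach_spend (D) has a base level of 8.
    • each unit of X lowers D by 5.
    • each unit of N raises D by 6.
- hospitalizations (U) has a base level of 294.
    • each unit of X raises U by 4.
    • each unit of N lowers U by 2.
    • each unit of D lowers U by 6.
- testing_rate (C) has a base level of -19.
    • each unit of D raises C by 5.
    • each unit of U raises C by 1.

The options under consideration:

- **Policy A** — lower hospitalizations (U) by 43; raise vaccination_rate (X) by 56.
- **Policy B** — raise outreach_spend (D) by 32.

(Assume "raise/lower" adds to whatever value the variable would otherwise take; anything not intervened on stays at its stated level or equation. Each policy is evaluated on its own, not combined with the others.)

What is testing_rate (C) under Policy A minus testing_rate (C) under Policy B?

Policy A (U − 43, X + 56):
  X = 90 + 56 = 146
  N = 41 + 2·146 = 333
  D = 8 − 5·146 + 6·333 = 1276
  U = 294 + 4·146 − 2·333 − 6·1276 (−43 from intervention) = -7487
  C = -19 + 5·1276 + (-7487) = -1126
Policy B (D + 32):
  X = 90
  N = 41 + 2·90 = 221
  D = 8 − 5·90 + 6·221 (+32 from intervention) = 916
  U = 294 + 4·90 − 2·221 − 6·916 = -5284
  C = -19 + 5·916 + (-5284) = -723
C: -1126 − (-723) = -403

-403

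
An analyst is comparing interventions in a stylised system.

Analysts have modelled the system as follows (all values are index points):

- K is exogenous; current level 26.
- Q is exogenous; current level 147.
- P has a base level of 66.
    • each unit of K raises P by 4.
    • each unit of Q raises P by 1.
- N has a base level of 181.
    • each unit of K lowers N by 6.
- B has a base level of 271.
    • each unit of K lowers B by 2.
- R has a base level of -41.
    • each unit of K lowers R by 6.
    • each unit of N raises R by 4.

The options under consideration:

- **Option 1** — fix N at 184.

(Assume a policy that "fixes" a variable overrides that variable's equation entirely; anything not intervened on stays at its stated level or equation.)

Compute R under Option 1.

539

Option 1 (N := 184):
  K = 26
  N = 184
  R = -41 − 6·26 + 4·184 = 539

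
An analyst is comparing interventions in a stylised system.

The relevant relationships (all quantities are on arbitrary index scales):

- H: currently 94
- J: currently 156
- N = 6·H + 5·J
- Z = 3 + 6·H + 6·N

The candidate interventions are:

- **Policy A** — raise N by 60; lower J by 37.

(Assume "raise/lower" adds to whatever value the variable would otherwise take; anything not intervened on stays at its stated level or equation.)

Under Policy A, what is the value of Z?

7881

Policy A (N + 60, J − 37):
  H = 94
  J = 156 − 37 = 119
  N = 0 + 6·94 + 5·119 (+60 from intervention) = 1219
  Z = 3 + 6·94 + 6·1219 = 7881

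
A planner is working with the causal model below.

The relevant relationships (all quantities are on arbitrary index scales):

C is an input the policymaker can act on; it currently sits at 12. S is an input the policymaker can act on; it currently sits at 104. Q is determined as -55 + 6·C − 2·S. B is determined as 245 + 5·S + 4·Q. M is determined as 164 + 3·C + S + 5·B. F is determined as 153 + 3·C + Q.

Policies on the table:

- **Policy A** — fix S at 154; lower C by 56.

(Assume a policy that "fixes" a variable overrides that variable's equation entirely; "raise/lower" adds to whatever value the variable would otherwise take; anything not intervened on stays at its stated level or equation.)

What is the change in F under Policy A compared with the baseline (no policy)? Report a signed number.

Baseline:
  C = 12
  S = 104
  Q = -55 + 6·12 − 2·104 = -191
  F = 153 + 3·12 + (-191) = -2
Policy A (S := 154, C − 56):
  C = 12 − 56 = -44
  S = 154
  Q = -55 + 6·(-44) − 2·154 = -627
  F = 153 + 3·(-44) + (-627) = -606
Change in F: -606 − (-2) = -604

-604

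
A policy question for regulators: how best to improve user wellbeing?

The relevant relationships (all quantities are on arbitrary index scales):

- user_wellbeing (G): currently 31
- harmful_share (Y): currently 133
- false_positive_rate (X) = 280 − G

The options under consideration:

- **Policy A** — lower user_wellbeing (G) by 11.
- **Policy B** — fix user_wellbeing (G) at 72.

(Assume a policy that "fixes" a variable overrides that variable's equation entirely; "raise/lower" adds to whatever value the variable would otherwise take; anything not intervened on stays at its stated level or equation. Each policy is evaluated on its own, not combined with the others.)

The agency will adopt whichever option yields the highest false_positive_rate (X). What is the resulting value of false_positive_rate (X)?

Policy A (G − 11):
  G = 31 − 11 = 20
  X = 280 − 20 = 260
Policy B (G := 72):
  G = 72
  X = 280 − 72 = 208
Comparing — Policy A: X=260, Policy B: X=208. Highest is 260 (Policy A).

260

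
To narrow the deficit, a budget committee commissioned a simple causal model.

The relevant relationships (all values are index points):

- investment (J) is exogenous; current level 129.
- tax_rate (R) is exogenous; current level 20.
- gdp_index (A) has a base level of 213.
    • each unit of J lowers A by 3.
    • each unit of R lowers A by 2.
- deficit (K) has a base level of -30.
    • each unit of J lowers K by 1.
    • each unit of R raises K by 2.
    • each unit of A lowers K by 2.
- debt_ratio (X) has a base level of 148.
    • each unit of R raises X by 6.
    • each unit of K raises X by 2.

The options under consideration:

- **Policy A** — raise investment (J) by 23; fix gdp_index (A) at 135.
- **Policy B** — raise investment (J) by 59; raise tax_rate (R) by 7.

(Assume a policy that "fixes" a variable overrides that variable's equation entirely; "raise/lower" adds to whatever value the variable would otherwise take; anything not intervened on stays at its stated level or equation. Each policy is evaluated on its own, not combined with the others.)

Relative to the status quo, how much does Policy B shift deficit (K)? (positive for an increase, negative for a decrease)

337

Baseline:
  J = 129
  R = 20
  A = 213 − 3·129 − 2·20 = -214
  K = -30 − 129 + 2·20 − 2·(-214) = 309
Policy B (J + 59, R + 7):
  J = 129 + 59 = 188
  R = 20 + 7 = 27
  A = 213 − 3·188 − 2·27 = -405
  K = -30 − 188 + 2·27 − 2·(-405) = 646
Change in K: 646 − 309 = 337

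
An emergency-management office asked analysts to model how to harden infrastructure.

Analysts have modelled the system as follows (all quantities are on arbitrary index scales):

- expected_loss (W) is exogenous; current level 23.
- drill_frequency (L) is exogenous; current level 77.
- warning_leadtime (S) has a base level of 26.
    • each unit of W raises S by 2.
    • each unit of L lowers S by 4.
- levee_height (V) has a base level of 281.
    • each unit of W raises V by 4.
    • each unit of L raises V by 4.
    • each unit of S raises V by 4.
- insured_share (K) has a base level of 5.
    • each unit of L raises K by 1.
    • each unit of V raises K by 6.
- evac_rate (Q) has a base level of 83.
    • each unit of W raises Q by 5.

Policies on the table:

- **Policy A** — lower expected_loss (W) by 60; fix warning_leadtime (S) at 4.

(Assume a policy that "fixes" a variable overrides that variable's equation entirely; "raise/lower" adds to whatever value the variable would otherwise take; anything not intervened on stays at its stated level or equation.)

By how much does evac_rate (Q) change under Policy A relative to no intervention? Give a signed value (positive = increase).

Baseline:
  W = 23
  Q = 83 + 5·23 = 198
Policy A (W − 60, S := 4):
  W = 23 − 60 = -37
  Q = 83 + 5·(-37) = -102
Change in Q: -102 − 198 = -300

-300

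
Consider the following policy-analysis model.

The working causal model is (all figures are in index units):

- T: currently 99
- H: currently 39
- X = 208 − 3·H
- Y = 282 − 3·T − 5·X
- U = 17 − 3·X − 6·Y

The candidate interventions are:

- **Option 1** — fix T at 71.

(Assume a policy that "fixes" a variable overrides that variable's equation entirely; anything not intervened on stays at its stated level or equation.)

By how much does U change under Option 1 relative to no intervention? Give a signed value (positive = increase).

Baseline:
  T = 99
  H = 39
  X = 208 − 3·39 = 91
  Y = 282 − 3·99 − 5·91 = -470
  U = 17 − 3·91 − 6·(-470) = 2564
Option 1 (T := 71):
  T = 71
  H = 39
  X = 208 − 3·39 = 91
  Y = 282 − 3·71 − 5·91 = -386
  U = 17 − 3·91 − 6·(-386) = 2060
Change in U: 2060 − 2564 = -504

-504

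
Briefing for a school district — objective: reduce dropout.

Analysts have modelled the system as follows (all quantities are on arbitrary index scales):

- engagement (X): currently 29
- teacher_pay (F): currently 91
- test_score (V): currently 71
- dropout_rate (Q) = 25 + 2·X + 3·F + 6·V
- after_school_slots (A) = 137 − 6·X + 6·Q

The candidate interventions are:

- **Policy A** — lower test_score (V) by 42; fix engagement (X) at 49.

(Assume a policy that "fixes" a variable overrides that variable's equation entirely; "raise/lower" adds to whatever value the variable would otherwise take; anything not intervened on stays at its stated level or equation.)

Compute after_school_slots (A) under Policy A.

3263

Policy A (V − 42, X := 49):
  X = 49
  F = 91
  V = 71 − 42 = 29
  Q = 25 + 2·49 + 3·91 + 6·29 = 570
  A = 137 − 6·49 + 6·570 = 3263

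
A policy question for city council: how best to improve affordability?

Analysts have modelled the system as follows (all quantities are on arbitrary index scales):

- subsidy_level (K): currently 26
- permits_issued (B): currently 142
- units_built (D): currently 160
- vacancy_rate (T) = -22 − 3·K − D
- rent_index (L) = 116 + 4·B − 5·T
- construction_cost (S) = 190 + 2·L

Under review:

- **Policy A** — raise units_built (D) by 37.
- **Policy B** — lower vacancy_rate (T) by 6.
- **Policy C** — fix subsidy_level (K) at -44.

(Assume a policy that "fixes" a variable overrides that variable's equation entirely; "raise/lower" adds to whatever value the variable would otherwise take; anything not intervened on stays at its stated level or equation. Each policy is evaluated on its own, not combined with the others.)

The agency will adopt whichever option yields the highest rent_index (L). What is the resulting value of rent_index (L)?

2169

Policy A (D + 37):
  K = 26
  B = 142
  D = 160 + 37 = 197
  T = -22 − 3·26 − 197 = -297
  L = 116 + 4·142 − 5·(-297) = 2169
Policy B (T − 6):
  K = 26
  B = 142
  D = 160
  T = -22 − 3·26 − 160 (−6 from intervention) = -266
  L = 116 + 4·142 − 5·(-266) = 2014
Policy C (K := -44):
  K = -44
  B = 142
  D = 160
  T = -22 − 3·(-44) − 160 = -50
  L = 116 + 4·142 − 5·(-50) = 934
Comparing — Policy A: L=2169, Policy B: L=2014, Policy C: L=934. Highest is 2169 (Policy A).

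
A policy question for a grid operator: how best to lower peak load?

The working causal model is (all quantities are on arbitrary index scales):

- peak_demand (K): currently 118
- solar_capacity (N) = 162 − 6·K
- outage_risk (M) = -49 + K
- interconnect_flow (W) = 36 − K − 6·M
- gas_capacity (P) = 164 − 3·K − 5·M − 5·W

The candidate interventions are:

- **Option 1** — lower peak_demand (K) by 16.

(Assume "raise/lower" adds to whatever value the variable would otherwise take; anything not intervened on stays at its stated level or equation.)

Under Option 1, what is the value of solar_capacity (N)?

Option 1 (K − 16):
  K = 118 − 16 = 102
  N = 162 − 6·102 = -450

-450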